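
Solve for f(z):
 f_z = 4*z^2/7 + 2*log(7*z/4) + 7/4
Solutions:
 f(z) = C1 + 4*z^3/21 + 2*z*log(z) - z/4 + z*log(49/16)


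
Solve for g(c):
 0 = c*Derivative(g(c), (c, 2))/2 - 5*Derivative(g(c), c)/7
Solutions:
 g(c) = C1 + C2*c^(17/7)


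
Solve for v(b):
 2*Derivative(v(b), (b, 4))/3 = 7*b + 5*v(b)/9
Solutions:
 v(b) = C1*exp(-5^(1/4)*6^(3/4)*b/6) + C2*exp(5^(1/4)*6^(3/4)*b/6) + C3*sin(5^(1/4)*6^(3/4)*b/6) + C4*cos(5^(1/4)*6^(3/4)*b/6) - 63*b/5


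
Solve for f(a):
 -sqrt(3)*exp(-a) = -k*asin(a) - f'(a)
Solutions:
 f(a) = C1 - a*k*asin(a) - k*sqrt(1 - a^2) - sqrt(3)*exp(-a)


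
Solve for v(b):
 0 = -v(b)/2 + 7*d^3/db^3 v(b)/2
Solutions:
 v(b) = C3*exp(7^(2/3)*b/7) + (C1*sin(sqrt(3)*7^(2/3)*b/14) + C2*cos(sqrt(3)*7^(2/3)*b/14))*exp(-7^(2/3)*b/14)


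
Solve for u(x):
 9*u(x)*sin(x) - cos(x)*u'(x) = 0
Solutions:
 u(x) = C1/cos(x)^9


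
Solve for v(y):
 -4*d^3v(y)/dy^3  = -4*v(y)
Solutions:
 v(y) = C3*exp(y) + (C1*sin(sqrt(3)*y/2) + C2*cos(sqrt(3)*y/2))*exp(-y/2)


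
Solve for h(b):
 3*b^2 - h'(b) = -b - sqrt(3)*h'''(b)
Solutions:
 h(b) = C1 + C2*exp(-3^(3/4)*b/3) + C3*exp(3^(3/4)*b/3) + b^3 + b^2/2 + 6*sqrt(3)*b


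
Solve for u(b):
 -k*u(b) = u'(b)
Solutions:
 u(b) = C1*exp(-b*k)


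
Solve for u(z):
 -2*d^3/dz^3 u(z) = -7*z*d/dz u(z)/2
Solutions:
 u(z) = C1 + Integral(C2*airyai(14^(1/3)*z/2) + C3*airybi(14^(1/3)*z/2), z)


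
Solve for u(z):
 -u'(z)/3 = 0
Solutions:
 u(z) = C1


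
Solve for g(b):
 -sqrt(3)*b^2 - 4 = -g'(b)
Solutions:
 g(b) = C1 + sqrt(3)*b^3/3 + 4*b


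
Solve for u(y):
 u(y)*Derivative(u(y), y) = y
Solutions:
 u(y) = -sqrt(C1 + y^2)
 u(y) = sqrt(C1 + y^2)


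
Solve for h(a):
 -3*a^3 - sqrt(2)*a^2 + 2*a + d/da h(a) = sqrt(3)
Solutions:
 h(a) = C1 + 3*a^4/4 + sqrt(2)*a^3/3 - a^2 + sqrt(3)*a


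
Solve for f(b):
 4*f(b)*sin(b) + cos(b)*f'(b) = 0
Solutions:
 f(b) = C1*cos(b)^4


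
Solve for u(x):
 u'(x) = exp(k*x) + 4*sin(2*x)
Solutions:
 u(x) = C1 - 2*cos(2*x) + exp(k*x)/k


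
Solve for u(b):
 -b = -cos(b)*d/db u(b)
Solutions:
 u(b) = C1 + Integral(b/cos(b), b)


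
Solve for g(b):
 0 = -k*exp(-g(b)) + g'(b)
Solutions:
 g(b) = log(C1 + b*k)


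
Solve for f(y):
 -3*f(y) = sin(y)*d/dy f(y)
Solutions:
 f(y) = C1*(cos(y) + 1)^(3/2)/(cos(y) - 1)^(3/2)


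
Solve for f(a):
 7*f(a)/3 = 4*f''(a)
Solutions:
 f(a) = C1*exp(-sqrt(21)*a/6) + C2*exp(sqrt(21)*a/6)


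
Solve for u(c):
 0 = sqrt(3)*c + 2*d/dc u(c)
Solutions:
 u(c) = C1 - sqrt(3)*c^2/4


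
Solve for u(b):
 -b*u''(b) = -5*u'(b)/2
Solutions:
 u(b) = C1 + C2*b^(7/2)


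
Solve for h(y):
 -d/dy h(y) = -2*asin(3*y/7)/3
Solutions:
 h(y) = C1 + 2*y*asin(3*y/7)/3 + 2*sqrt(49 - 9*y^2)/9


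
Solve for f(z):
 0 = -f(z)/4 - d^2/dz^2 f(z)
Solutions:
 f(z) = C1*sin(z/2) + C2*cos(z/2)


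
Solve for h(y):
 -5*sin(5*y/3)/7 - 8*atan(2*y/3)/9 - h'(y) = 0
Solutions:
 h(y) = C1 - 8*y*atan(2*y/3)/9 + 2*log(4*y^2 + 9)/3 + 3*cos(5*y/3)/7


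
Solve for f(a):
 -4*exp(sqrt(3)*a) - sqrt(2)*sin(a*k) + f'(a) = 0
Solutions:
 f(a) = C1 + 4*sqrt(3)*exp(sqrt(3)*a)/3 - sqrt(2)*cos(a*k)/k


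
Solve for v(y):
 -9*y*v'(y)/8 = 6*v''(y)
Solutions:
 v(y) = C1 + C2*erf(sqrt(6)*y/8)


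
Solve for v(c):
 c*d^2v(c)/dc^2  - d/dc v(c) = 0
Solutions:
 v(c) = C1 + C2*c^2


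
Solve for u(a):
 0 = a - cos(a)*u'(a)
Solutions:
 u(a) = C1 + Integral(a/cos(a), a)


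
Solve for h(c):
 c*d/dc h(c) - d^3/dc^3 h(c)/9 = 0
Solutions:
 h(c) = C1 + Integral(C2*airyai(3^(2/3)*c) + C3*airybi(3^(2/3)*c), c)


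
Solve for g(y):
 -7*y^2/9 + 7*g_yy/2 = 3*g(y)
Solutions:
 g(y) = C1*exp(-sqrt(42)*y/7) + C2*exp(sqrt(42)*y/7) - 7*y^2/27 - 49/81


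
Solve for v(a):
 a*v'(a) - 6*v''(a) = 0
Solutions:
 v(a) = C1 + C2*erfi(sqrt(3)*a/6)


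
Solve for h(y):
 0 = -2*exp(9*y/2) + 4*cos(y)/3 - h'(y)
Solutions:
 h(y) = C1 - 4*exp(9*y/2)/9 + 4*sin(y)/3


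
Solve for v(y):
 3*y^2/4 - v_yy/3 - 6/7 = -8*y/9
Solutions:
 v(y) = C1 + C2*y + 3*y^4/16 + 4*y^3/9 - 9*y^2/7


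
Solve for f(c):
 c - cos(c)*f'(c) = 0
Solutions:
 f(c) = C1 + Integral(c/cos(c), c)


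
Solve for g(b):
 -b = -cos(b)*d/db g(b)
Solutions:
 g(b) = C1 + Integral(b/cos(b), b)


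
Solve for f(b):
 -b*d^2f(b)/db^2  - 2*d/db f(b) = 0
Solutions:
 f(b) = C1 + C2/b


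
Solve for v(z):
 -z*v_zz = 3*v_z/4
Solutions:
 v(z) = C1 + C2*z^(1/4)


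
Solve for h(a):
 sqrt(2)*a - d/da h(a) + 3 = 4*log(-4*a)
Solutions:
 h(a) = C1 + sqrt(2)*a^2/2 - 4*a*log(-a) + a*(7 - 8*log(2))


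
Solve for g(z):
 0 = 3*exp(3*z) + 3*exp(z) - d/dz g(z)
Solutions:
 g(z) = C1 + exp(3*z) + 3*exp(z)


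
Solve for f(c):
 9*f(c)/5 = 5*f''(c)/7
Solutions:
 f(c) = C1*exp(-3*sqrt(7)*c/5) + C2*exp(3*sqrt(7)*c/5)


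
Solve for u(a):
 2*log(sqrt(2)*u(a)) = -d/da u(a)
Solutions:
 Integral(1/(2*log(_y) + log(2)), (_y, u(a))) = C1 - a


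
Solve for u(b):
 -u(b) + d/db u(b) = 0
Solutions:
 u(b) = C1*exp(b)


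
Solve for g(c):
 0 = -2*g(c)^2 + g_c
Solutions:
 g(c) = -1/(C1 + 2*c)


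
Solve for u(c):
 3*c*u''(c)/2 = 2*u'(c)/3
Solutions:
 u(c) = C1 + C2*c^(13/9)


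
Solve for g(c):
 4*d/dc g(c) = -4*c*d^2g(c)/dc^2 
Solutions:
 g(c) = C1 + C2*log(c)


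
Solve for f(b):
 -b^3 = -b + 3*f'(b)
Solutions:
 f(b) = C1 - b^4/12 + b^2/6


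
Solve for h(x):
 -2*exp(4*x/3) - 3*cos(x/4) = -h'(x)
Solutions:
 h(x) = C1 + 3*exp(4*x/3)/2 + 12*sin(x/4)


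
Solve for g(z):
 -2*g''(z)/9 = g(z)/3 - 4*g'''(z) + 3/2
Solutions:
 g(z) = C1*exp(z*(-(81*sqrt(6563) + 6562)^(1/3) - 1/(81*sqrt(6563) + 6562)^(1/3) + 2)/108)*sin(sqrt(3)*z*(-(81*sqrt(6563) + 6562)^(1/3) + (81*sqrt(6563) + 6562)^(-1/3))/108) + C2*exp(z*(-(81*sqrt(6563) + 6562)^(1/3) - 1/(81*sqrt(6563) + 6562)^(1/3) + 2)/108)*cos(sqrt(3)*z*(-(81*sqrt(6563) + 6562)^(1/3) + (81*sqrt(6563) + 6562)^(-1/3))/108) + C3*exp(z*((81*sqrt(6563) + 6562)^(-1/3) + 1 + (81*sqrt(6563) + 6562)^(1/3))/54) - 9/2


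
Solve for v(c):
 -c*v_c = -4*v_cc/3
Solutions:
 v(c) = C1 + C2*erfi(sqrt(6)*c/4)


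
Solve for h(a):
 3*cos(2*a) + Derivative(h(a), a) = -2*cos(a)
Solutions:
 h(a) = C1 - 2*sin(a) - 3*sin(2*a)/2


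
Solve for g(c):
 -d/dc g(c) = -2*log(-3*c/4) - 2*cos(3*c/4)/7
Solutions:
 g(c) = C1 + 2*c*log(-c) - 4*c*log(2) - 2*c + 2*c*log(3) + 8*sin(3*c/4)/21


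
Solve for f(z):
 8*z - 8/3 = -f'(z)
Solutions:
 f(z) = C1 - 4*z^2 + 8*z/3


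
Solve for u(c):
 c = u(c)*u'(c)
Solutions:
 u(c) = -sqrt(C1 + c^2)
 u(c) = sqrt(C1 + c^2)


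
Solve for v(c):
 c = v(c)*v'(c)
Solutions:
 v(c) = -sqrt(C1 + c^2)
 v(c) = sqrt(C1 + c^2)


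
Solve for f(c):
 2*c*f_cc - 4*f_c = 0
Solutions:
 f(c) = C1 + C2*c^3


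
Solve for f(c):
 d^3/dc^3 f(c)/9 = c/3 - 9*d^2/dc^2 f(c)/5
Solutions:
 f(c) = C1 + C2*c + C3*exp(-81*c/5) + 5*c^3/162 - 25*c^2/4374


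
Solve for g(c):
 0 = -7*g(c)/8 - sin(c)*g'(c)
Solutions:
 g(c) = C1*(cos(c) + 1)^(7/16)/(cos(c) - 1)^(7/16)


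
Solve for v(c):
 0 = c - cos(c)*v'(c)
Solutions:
 v(c) = C1 + Integral(c/cos(c), c)


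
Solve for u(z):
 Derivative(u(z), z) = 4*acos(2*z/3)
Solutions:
 u(z) = C1 + 4*z*acos(2*z/3) - 2*sqrt(9 - 4*z^2)


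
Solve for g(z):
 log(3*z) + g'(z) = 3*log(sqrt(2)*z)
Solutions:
 g(z) = C1 + 2*z*log(z) - 2*z + z*log(2*sqrt(2)/3)


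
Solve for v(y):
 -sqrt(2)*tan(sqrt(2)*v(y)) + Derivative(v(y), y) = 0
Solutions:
 v(y) = sqrt(2)*(pi - asin(C1*exp(2*y)))/2
 v(y) = sqrt(2)*asin(C1*exp(2*y))/2


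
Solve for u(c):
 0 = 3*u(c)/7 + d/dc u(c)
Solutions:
 u(c) = C1*exp(-3*c/7)


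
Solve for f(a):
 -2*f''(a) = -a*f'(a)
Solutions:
 f(a) = C1 + C2*erfi(a/2)


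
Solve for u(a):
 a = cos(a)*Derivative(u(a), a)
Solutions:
 u(a) = C1 + Integral(a/cos(a), a)


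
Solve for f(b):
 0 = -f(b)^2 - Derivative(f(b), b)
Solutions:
 f(b) = 1/(C1 + b)


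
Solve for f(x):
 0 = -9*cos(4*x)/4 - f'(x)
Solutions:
 f(x) = C1 - 9*sin(4*x)/16


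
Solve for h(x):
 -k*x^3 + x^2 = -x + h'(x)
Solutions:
 h(x) = C1 - k*x^4/4 + x^3/3 + x^2/2


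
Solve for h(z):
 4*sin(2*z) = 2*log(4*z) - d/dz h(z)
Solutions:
 h(z) = C1 + 2*z*log(z) - 2*z + 4*z*log(2) + 2*cos(2*z)


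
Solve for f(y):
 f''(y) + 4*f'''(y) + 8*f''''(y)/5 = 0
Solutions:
 f(y) = C1 + C2*y + C3*exp(y*(-5 + sqrt(15))/4) + C4*exp(-y*(sqrt(15) + 5)/4)


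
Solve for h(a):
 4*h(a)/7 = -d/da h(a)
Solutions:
 h(a) = C1*exp(-4*a/7)


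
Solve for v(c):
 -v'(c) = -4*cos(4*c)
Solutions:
 v(c) = C1 + sin(4*c)


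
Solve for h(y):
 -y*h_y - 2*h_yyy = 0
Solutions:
 h(y) = C1 + Integral(C2*airyai(-2^(2/3)*y/2) + C3*airybi(-2^(2/3)*y/2), y)


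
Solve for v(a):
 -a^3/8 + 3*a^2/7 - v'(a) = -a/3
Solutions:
 v(a) = C1 - a^4/32 + a^3/7 + a^2/6


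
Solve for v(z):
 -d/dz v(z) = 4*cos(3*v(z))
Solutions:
 v(z) = -asin((C1 + exp(24*z))/(C1 - exp(24*z)))/3 + pi/3
 v(z) = asin((C1 + exp(24*z))/(C1 - exp(24*z)))/3


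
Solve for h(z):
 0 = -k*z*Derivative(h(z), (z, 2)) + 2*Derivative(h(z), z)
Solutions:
 h(z) = C1 + z^(((re(k) + 2)*re(k) + im(k)^2)/(re(k)^2 + im(k)^2))*(C2*sin(2*log(z)*Abs(im(k))/(re(k)^2 + im(k)^2)) + C3*cos(2*log(z)*im(k)/(re(k)^2 + im(k)^2)))


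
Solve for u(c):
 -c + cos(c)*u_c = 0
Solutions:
 u(c) = C1 + Integral(c/cos(c), c)


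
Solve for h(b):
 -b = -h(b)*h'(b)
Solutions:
 h(b) = -sqrt(C1 + b^2)
 h(b) = sqrt(C1 + b^2)


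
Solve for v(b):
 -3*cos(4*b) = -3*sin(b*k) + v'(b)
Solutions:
 v(b) = C1 - 3*sin(4*b)/4 - 3*cos(b*k)/k


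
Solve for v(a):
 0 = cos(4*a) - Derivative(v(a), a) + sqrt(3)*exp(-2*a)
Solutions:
 v(a) = C1 + sin(4*a)/4 - sqrt(3)*exp(-2*a)/2


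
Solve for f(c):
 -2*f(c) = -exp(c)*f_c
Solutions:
 f(c) = C1*exp(-2*exp(-c))


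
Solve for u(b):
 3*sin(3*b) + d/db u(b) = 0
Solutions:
 u(b) = C1 + cos(3*b)


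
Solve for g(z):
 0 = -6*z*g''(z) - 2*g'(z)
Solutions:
 g(z) = C1 + C2*z^(2/3)


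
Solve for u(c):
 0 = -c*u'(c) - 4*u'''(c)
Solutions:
 u(c) = C1 + Integral(C2*airyai(-2^(1/3)*c/2) + C3*airybi(-2^(1/3)*c/2), c)


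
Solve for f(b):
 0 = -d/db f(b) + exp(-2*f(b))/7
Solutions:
 f(b) = log(-sqrt(C1 + 14*b)) - log(7)
 f(b) = log(C1 + 14*b)/2 - log(7)


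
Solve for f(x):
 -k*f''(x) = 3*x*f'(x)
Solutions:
 f(x) = C1 + C2*sqrt(k)*erf(sqrt(6)*x*sqrt(1/k)/2)


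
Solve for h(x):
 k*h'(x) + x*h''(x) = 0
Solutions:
 h(x) = C1 + x^(1 - re(k))*(C2*sin(log(x)*Abs(im(k))) + C3*cos(log(x)*im(k)))


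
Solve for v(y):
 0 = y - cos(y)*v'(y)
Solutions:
 v(y) = C1 + Integral(y/cos(y), y)


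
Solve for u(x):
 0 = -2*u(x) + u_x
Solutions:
 u(x) = C1*exp(2*x)


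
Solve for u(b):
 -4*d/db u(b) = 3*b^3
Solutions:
 u(b) = C1 - 3*b^4/16


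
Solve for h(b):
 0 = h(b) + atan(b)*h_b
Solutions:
 h(b) = C1*exp(-Integral(1/atan(b), b))


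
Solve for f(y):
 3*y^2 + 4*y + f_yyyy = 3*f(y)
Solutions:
 f(y) = C1*exp(-3^(1/4)*y) + C2*exp(3^(1/4)*y) + C3*sin(3^(1/4)*y) + C4*cos(3^(1/4)*y) + y^2 + 4*y/3


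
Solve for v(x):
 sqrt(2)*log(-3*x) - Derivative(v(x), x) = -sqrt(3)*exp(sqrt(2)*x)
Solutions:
 v(x) = C1 + sqrt(2)*x*log(-x) + sqrt(2)*x*(-1 + log(3)) + sqrt(6)*exp(sqrt(2)*x)/2


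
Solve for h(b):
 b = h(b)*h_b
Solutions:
 h(b) = -sqrt(C1 + b^2)
 h(b) = sqrt(C1 + b^2)


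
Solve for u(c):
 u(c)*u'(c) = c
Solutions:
 u(c) = -sqrt(C1 + c^2)
 u(c) = sqrt(C1 + c^2)


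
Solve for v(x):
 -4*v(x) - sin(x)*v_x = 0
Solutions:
 v(x) = C1*(cos(x)^2 + 2*cos(x) + 1)/(cos(x)^2 - 2*cos(x) + 1)


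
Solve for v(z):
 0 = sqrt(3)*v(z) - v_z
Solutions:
 v(z) = C1*exp(sqrt(3)*z)


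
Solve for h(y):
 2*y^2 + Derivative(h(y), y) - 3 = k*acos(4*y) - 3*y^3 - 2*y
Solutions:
 h(y) = C1 + k*(y*acos(4*y) - sqrt(1 - 16*y^2)/4) - 3*y^4/4 - 2*y^3/3 - y^2 + 3*y


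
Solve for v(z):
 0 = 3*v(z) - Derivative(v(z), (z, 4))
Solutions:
 v(z) = C1*exp(-3^(1/4)*z) + C2*exp(3^(1/4)*z) + C3*sin(3^(1/4)*z) + C4*cos(3^(1/4)*z)


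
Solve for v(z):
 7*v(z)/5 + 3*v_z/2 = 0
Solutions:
 v(z) = C1*exp(-14*z/15)


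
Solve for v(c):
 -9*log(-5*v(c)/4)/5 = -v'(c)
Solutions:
 -5*Integral(1/(log(-_y) - 2*log(2) + log(5)), (_y, v(c)))/9 = C1 - c


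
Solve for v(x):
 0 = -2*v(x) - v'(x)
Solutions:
 v(x) = C1*exp(-2*x)


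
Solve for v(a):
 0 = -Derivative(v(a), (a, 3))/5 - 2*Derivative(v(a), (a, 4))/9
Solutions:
 v(a) = C1 + C2*a + C3*a^2 + C4*exp(-9*a/10)


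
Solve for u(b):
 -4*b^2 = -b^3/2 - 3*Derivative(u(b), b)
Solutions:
 u(b) = C1 - b^4/24 + 4*b^3/9


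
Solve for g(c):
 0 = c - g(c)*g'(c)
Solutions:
 g(c) = -sqrt(C1 + c^2)
 g(c) = sqrt(C1 + c^2)


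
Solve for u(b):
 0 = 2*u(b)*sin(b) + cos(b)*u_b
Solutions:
 u(b) = C1*cos(b)^2


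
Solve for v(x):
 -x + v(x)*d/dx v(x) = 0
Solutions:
 v(x) = -sqrt(C1 + x^2)
 v(x) = sqrt(C1 + x^2)


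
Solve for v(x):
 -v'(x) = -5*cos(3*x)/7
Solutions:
 v(x) = C1 + 5*sin(3*x)/21


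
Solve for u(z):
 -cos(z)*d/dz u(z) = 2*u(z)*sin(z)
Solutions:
 u(z) = C1*cos(z)^2


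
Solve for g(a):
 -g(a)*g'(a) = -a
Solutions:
 g(a) = -sqrt(C1 + a^2)
 g(a) = sqrt(C1 + a^2)


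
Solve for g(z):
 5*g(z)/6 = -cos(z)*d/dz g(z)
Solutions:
 g(z) = C1*(sin(z) - 1)^(5/12)/(sin(z) + 1)^(5/12)


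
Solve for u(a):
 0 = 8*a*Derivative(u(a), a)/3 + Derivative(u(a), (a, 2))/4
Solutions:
 u(a) = C1 + C2*erf(4*sqrt(3)*a/3)


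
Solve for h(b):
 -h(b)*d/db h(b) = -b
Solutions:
 h(b) = -sqrt(C1 + b^2)
 h(b) = sqrt(C1 + b^2)


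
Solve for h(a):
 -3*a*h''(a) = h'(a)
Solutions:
 h(a) = C1 + C2*a^(2/3)


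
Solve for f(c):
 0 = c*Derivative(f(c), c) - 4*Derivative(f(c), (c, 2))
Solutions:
 f(c) = C1 + C2*erfi(sqrt(2)*c/4)


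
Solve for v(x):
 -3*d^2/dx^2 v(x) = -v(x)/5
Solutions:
 v(x) = C1*exp(-sqrt(15)*x/15) + C2*exp(sqrt(15)*x/15)


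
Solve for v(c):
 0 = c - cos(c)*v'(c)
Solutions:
 v(c) = C1 + Integral(c/cos(c), c)


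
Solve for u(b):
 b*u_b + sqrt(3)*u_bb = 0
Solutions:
 u(b) = C1 + C2*erf(sqrt(2)*3^(3/4)*b/6)


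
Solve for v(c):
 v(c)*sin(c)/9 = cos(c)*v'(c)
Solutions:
 v(c) = C1/cos(c)^(1/9)


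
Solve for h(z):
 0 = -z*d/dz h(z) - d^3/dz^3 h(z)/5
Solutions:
 h(z) = C1 + Integral(C2*airyai(-5^(1/3)*z) + C3*airybi(-5^(1/3)*z), z)


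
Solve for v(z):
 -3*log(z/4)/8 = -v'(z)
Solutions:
 v(z) = C1 + 3*z*log(z)/8 - 3*z*log(2)/4 - 3*z/8


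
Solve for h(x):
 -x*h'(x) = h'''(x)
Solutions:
 h(x) = C1 + Integral(C2*airyai(-x) + C3*airybi(-x), x)


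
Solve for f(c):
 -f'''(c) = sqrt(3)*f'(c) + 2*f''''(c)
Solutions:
 f(c) = C1 + C2*exp(c*(-2 + (1 + 54*sqrt(3) + sqrt(-1 + (1 + 54*sqrt(3))^2))^(-1/3) + (1 + 54*sqrt(3) + sqrt(-1 + (1 + 54*sqrt(3))^2))^(1/3))/12)*sin(sqrt(3)*c*(-(1 + 54*sqrt(3) + sqrt(-1 + (1 + 54*sqrt(3))^2))^(1/3) + (1 + 54*sqrt(3) + sqrt(-1 + (1 + 54*sqrt(3))^2))^(-1/3))/12) + C3*exp(c*(-2 + (1 + 54*sqrt(3) + sqrt(-1 + (1 + 54*sqrt(3))^2))^(-1/3) + (1 + 54*sqrt(3) + sqrt(-1 + (1 + 54*sqrt(3))^2))^(1/3))/12)*cos(sqrt(3)*c*(-(1 + 54*sqrt(3) + sqrt(-1 + (1 + 54*sqrt(3))^2))^(1/3) + (1 + 54*sqrt(3) + sqrt(-1 + (1 + 54*sqrt(3))^2))^(-1/3))/12) + C4*exp(-c*((1 + 54*sqrt(3) + sqrt(-1 + (1 + 54*sqrt(3))^2))^(-1/3) + 1 + (1 + 54*sqrt(3) + sqrt(-1 + (1 + 54*sqrt(3))^2))^(1/3))/6)


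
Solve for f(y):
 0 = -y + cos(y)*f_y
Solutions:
 f(y) = C1 + Integral(y/cos(y), y)


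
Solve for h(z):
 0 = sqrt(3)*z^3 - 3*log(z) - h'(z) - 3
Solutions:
 h(z) = C1 + sqrt(3)*z^4/4 - 3*z*log(z)


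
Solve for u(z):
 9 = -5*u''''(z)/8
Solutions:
 u(z) = C1 + C2*z + C3*z^2 + C4*z^3 - 3*z^4/5


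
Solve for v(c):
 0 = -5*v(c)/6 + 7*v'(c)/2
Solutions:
 v(c) = C1*exp(5*c/21)


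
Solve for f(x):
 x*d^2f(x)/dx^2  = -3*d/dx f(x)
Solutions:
 f(x) = C1 + C2/x^2


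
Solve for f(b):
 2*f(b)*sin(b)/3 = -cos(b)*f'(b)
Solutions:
 f(b) = C1*cos(b)^(2/3)


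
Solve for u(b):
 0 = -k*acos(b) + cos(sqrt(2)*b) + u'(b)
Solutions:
 u(b) = C1 + k*(b*acos(b) - sqrt(1 - b^2)) - sqrt(2)*sin(sqrt(2)*b)/2


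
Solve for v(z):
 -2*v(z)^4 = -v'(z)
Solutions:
 v(z) = (-1/(C1 + 6*z))^(1/3)
 v(z) = (-1/(C1 + 2*z))^(1/3)*(-3^(2/3) - 3*3^(1/6)*I)/6
 v(z) = (-1/(C1 + 2*z))^(1/3)*(-3^(2/3) + 3*3^(1/6)*I)/6


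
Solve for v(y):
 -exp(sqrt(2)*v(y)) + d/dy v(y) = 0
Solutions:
 v(y) = sqrt(2)*(2*log(-1/(C1 + y)) - log(2))/4


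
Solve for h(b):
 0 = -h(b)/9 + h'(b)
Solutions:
 h(b) = C1*exp(b/9)


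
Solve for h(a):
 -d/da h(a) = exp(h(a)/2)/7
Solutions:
 h(a) = 2*log(1/(C1 + a)) + 2*log(14)


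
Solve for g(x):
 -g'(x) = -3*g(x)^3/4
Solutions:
 g(x) = -sqrt(2)*sqrt(-1/(C1 + 3*x))
 g(x) = sqrt(2)*sqrt(-1/(C1 + 3*x))


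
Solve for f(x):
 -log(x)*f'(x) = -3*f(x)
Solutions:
 f(x) = C1*exp(3*li(x))


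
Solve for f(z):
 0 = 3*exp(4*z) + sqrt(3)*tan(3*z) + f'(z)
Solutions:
 f(z) = C1 - 3*exp(4*z)/4 + sqrt(3)*log(cos(3*z))/3


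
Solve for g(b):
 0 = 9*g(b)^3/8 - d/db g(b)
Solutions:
 g(b) = -2*sqrt(-1/(C1 + 9*b))
 g(b) = 2*sqrt(-1/(C1 + 9*b))


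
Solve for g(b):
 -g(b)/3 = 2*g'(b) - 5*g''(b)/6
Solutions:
 g(b) = C1*exp(b*(6 - sqrt(46))/5) + C2*exp(b*(6 + sqrt(46))/5)


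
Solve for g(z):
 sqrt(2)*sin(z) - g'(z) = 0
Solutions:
 g(z) = C1 - sqrt(2)*cos(z)


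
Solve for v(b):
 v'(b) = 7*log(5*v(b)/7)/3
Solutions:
 -3*Integral(1/(log(_y) - log(7) + log(5)), (_y, v(b)))/7 = C1 - b


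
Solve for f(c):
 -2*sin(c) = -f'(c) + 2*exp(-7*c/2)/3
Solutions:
 f(c) = C1 - 2*cos(c) - 4*exp(-7*c/2)/21


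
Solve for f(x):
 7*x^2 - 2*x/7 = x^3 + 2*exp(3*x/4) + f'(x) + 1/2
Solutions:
 f(x) = C1 - x^4/4 + 7*x^3/3 - x^2/7 - x/2 - 8*exp(3*x/4)/3


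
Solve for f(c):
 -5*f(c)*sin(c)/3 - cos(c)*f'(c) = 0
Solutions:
 f(c) = C1*cos(c)^(5/3)


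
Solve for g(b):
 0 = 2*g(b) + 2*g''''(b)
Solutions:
 g(b) = (C1*sin(sqrt(2)*b/2) + C2*cos(sqrt(2)*b/2))*exp(-sqrt(2)*b/2) + (C3*sin(sqrt(2)*b/2) + C4*cos(sqrt(2)*b/2))*exp(sqrt(2)*b/2)


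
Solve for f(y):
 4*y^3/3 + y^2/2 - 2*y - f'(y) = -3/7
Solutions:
 f(y) = C1 + y^4/3 + y^3/6 - y^2 + 3*y/7


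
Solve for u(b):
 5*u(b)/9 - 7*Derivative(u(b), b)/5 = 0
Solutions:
 u(b) = C1*exp(25*b/63)


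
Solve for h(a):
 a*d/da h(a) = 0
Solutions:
 h(a) = C1


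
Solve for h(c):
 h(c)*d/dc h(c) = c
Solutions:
 h(c) = -sqrt(C1 + c^2)
 h(c) = sqrt(C1 + c^2)


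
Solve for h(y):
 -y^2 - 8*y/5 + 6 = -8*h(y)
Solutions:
 h(y) = y^2/8 + y/5 - 3/4


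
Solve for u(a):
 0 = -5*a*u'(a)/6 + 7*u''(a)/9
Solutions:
 u(a) = C1 + C2*erfi(sqrt(105)*a/14)


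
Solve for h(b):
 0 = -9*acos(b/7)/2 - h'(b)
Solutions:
 h(b) = C1 - 9*b*acos(b/7)/2 + 9*sqrt(49 - b^2)/2


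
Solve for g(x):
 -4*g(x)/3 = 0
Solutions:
 g(x) = 0


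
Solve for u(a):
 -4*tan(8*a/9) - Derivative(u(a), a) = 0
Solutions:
 u(a) = C1 + 9*log(cos(8*a/9))/2


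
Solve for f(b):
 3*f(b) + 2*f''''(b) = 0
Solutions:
 f(b) = (C1*sin(6^(1/4)*b/2) + C2*cos(6^(1/4)*b/2))*exp(-6^(1/4)*b/2) + (C3*sin(6^(1/4)*b/2) + C4*cos(6^(1/4)*b/2))*exp(6^(1/4)*b/2)


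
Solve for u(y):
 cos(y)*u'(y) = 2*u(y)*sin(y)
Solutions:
 u(y) = C1/cos(y)^2


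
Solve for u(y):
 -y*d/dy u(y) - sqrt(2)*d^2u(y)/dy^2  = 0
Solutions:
 u(y) = C1 + C2*erf(2^(1/4)*y/2)


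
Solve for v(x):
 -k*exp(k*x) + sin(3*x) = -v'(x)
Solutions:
 v(x) = C1 + exp(k*x) + cos(3*x)/3


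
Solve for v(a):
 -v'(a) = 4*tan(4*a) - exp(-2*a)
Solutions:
 v(a) = C1 - log(tan(4*a)^2 + 1)/2 - exp(-2*a)/2


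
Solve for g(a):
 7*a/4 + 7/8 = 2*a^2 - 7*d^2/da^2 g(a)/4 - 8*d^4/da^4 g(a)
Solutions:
 g(a) = C1 + C2*a + C3*sin(sqrt(14)*a/8) + C4*cos(sqrt(14)*a/8) + 2*a^4/21 - a^3/6 - 1073*a^2/196


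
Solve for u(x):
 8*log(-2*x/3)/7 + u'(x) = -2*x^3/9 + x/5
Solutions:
 u(x) = C1 - x^4/18 + x^2/10 - 8*x*log(-x)/7 + 8*x*(-log(2) + 1 + log(3))/7


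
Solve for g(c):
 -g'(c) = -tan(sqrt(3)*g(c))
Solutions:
 g(c) = sqrt(3)*(pi - asin(C1*exp(sqrt(3)*c)))/3
 g(c) = sqrt(3)*asin(C1*exp(sqrt(3)*c))/3


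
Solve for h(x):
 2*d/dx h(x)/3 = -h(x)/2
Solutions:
 h(x) = C1*exp(-3*x/4)


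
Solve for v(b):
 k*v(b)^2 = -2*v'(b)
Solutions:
 v(b) = 2/(C1 + b*k)


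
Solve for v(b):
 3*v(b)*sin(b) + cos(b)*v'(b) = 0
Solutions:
 v(b) = C1*cos(b)^3


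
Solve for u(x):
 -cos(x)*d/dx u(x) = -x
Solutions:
 u(x) = C1 + Integral(x/cos(x), x)


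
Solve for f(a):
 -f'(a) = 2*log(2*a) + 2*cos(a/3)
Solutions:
 f(a) = C1 - 2*a*log(a) - 2*a*log(2) + 2*a - 6*sin(a/3)


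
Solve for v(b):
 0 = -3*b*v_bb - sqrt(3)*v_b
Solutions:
 v(b) = C1 + C2*b^(1 - sqrt(3)/3)


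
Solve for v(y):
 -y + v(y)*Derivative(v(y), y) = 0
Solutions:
 v(y) = -sqrt(C1 + y^2)
 v(y) = sqrt(C1 + y^2)


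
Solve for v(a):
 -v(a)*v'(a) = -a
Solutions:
 v(a) = -sqrt(C1 + a^2)
 v(a) = sqrt(C1 + a^2)


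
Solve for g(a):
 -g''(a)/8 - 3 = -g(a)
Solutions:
 g(a) = C1*exp(-2*sqrt(2)*a) + C2*exp(2*sqrt(2)*a) + 3


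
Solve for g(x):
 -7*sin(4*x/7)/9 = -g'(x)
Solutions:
 g(x) = C1 - 49*cos(4*x/7)/36


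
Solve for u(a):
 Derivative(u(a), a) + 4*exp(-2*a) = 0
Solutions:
 u(a) = C1 + 2*exp(-2*a)


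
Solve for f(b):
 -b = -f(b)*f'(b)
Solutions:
 f(b) = -sqrt(C1 + b^2)
 f(b) = sqrt(C1 + b^2)


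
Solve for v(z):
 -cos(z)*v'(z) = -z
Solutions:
 v(z) = C1 + Integral(z/cos(z), z)


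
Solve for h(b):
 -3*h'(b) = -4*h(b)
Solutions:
 h(b) = C1*exp(4*b/3)


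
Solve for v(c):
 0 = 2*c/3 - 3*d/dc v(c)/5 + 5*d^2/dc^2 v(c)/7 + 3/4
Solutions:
 v(c) = C1 + C2*exp(21*c/25) + 5*c^2/9 + 1945*c/756


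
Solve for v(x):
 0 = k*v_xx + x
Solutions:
 v(x) = C1 + C2*x - x^3/(6*k)


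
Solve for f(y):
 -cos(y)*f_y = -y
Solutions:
 f(y) = C1 + Integral(y/cos(y), y)


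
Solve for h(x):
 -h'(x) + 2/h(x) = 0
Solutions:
 h(x) = -sqrt(C1 + 4*x)
 h(x) = sqrt(C1 + 4*x)


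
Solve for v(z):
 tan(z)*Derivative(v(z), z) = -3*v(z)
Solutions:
 v(z) = C1/sin(z)^3


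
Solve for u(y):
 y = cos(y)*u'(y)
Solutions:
 u(y) = C1 + Integral(y/cos(y), y)


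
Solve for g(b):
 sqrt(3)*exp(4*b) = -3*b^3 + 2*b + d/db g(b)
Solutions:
 g(b) = C1 + 3*b^4/4 - b^2 + sqrt(3)*exp(4*b)/4


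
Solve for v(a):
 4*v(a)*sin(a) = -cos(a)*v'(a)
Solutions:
 v(a) = C1*cos(a)^4


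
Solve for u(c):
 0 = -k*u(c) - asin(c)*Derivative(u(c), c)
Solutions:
 u(c) = C1*exp(-k*Integral(1/asin(c), c))


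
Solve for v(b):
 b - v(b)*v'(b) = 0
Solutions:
 v(b) = -sqrt(C1 + b^2)
 v(b) = sqrt(C1 + b^2)


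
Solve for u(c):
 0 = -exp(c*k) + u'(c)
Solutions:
 u(c) = C1 + exp(c*k)/k


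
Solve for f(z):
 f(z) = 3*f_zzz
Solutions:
 f(z) = C3*exp(3^(2/3)*z/3) + (C1*sin(3^(1/6)*z/2) + C2*cos(3^(1/6)*z/2))*exp(-3^(2/3)*z/6)


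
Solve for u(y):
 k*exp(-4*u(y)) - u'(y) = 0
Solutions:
 u(y) = log(-I*(C1 + 4*k*y)^(1/4))
 u(y) = log(I*(C1 + 4*k*y)^(1/4))
 u(y) = log(-(C1 + 4*k*y)^(1/4))
 u(y) = log(C1 + 4*k*y)/4


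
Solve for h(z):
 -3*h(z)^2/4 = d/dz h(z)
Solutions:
 h(z) = 4/(C1 + 3*z)


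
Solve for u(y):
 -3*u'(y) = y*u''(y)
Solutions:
 u(y) = C1 + C2/y^2


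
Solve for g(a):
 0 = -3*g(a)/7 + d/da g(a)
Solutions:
 g(a) = C1*exp(3*a/7)


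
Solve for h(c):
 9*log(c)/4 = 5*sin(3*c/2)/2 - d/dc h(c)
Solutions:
 h(c) = C1 - 9*c*log(c)/4 + 9*c/4 - 5*cos(3*c/2)/3


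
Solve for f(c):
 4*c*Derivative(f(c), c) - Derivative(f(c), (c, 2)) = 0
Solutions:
 f(c) = C1 + C2*erfi(sqrt(2)*c)


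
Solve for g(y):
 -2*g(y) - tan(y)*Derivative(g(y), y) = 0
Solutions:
 g(y) = C1/sin(y)^2


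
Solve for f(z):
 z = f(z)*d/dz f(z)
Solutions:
 f(z) = -sqrt(C1 + z^2)
 f(z) = sqrt(C1 + z^2)


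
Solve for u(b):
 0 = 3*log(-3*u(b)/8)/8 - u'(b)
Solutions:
 -8*Integral(1/(log(-_y) - 3*log(2) + log(3)), (_y, u(b)))/3 = C1 - b


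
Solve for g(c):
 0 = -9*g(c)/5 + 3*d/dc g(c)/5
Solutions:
 g(c) = C1*exp(3*c)


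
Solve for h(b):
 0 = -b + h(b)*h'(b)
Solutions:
 h(b) = -sqrt(C1 + b^2)
 h(b) = sqrt(C1 + b^2)


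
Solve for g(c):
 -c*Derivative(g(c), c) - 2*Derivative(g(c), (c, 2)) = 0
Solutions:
 g(c) = C1 + C2*erf(c/2)


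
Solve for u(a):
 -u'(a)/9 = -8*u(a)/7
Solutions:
 u(a) = C1*exp(72*a/7)


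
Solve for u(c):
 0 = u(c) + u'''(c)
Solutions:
 u(c) = C3*exp(-c) + (C1*sin(sqrt(3)*c/2) + C2*cos(sqrt(3)*c/2))*exp(c/2)


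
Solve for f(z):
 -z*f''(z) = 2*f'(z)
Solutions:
 f(z) = C1 + C2/z


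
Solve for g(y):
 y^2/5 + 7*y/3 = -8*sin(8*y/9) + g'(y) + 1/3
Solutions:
 g(y) = C1 + y^3/15 + 7*y^2/6 - y/3 - 9*cos(8*y/9)


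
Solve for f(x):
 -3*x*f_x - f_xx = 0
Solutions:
 f(x) = C1 + C2*erf(sqrt(6)*x/2)


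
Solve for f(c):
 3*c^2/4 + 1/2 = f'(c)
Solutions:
 f(c) = C1 + c^3/4 + c/2


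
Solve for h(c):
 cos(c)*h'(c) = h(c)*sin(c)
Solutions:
 h(c) = C1/cos(c)


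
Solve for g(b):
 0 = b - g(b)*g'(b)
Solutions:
 g(b) = -sqrt(C1 + b^2)
 g(b) = sqrt(C1 + b^2)


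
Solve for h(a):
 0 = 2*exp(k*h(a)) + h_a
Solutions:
 h(a) = Piecewise((log(1/(C1*k + 2*a*k))/k, Ne(k, 0)), (nan, True))
 h(a) = Piecewise((C1 - 2*a, Eq(k, 0)), (nan, True))


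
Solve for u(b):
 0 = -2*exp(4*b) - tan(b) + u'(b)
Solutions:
 u(b) = C1 + exp(4*b)/2 - log(cos(b))


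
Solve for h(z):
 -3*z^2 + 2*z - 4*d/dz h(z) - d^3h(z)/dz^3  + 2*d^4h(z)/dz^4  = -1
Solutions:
 h(z) = C1 + C2*exp(z*(-(12*sqrt(327) + 217)^(1/3) - 1/(12*sqrt(327) + 217)^(1/3) + 2)/12)*sin(sqrt(3)*z*(-(12*sqrt(327) + 217)^(1/3) + (12*sqrt(327) + 217)^(-1/3))/12) + C3*exp(z*(-(12*sqrt(327) + 217)^(1/3) - 1/(12*sqrt(327) + 217)^(1/3) + 2)/12)*cos(sqrt(3)*z*(-(12*sqrt(327) + 217)^(1/3) + (12*sqrt(327) + 217)^(-1/3))/12) + C4*exp(z*((12*sqrt(327) + 217)^(-1/3) + 1 + (12*sqrt(327) + 217)^(1/3))/6) - z^3/4 + z^2/4 + 5*z/8


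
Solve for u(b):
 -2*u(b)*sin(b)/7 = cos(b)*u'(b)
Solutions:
 u(b) = C1*cos(b)^(2/7)


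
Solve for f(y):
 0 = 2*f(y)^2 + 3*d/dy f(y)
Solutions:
 f(y) = 3/(C1 + 2*y)


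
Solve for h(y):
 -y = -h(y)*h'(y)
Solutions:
 h(y) = -sqrt(C1 + y^2)
 h(y) = sqrt(C1 + y^2)


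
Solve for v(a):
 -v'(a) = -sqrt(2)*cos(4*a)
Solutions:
 v(a) = C1 + sqrt(2)*sin(4*a)/4


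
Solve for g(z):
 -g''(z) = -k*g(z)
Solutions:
 g(z) = C1*exp(-sqrt(k)*z) + C2*exp(sqrt(k)*z)


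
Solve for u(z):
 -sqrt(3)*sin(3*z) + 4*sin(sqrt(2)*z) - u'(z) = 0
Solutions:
 u(z) = C1 + sqrt(3)*cos(3*z)/3 - 2*sqrt(2)*cos(sqrt(2)*z)


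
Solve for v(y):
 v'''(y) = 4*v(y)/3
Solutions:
 v(y) = C3*exp(6^(2/3)*y/3) + (C1*sin(2^(2/3)*3^(1/6)*y/2) + C2*cos(2^(2/3)*3^(1/6)*y/2))*exp(-6^(2/3)*y/6)


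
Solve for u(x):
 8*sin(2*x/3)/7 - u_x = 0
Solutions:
 u(x) = C1 - 12*cos(2*x/3)/7


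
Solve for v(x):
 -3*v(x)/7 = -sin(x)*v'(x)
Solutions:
 v(x) = C1*(cos(x) - 1)^(3/14)/(cos(x) + 1)^(3/14)


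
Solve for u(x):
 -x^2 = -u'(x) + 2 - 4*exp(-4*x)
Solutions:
 u(x) = C1 + x^3/3 + 2*x + exp(-4*x)


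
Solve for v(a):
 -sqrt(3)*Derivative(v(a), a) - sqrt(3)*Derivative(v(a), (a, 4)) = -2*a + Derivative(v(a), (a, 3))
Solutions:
 v(a) = C1 + C2*exp(a*(-4*sqrt(3) + 2*18^(1/3)/(2*sqrt(3) + 243 + sqrt(-12 + (2*sqrt(3) + 243)^2))^(1/3) + 12^(1/3)*(2*sqrt(3) + 243 + sqrt(-12 + (2*sqrt(3) + 243)^2))^(1/3))/36)*sin(2^(1/3)*3^(1/6)*a*(-2^(1/3)*3^(2/3)*(2*sqrt(3) + 243 + 9*sqrt(-4/27 + (2*sqrt(3)/9 + 27)^2))^(1/3) + 6/(2*sqrt(3) + 243 + 9*sqrt(-4/27 + (2*sqrt(3)/9 + 27)^2))^(1/3))/36) + C3*exp(a*(-4*sqrt(3) + 2*18^(1/3)/(2*sqrt(3) + 243 + sqrt(-12 + (2*sqrt(3) + 243)^2))^(1/3) + 12^(1/3)*(2*sqrt(3) + 243 + sqrt(-12 + (2*sqrt(3) + 243)^2))^(1/3))/36)*cos(2^(1/3)*3^(1/6)*a*(-2^(1/3)*3^(2/3)*(2*sqrt(3) + 243 + 9*sqrt(-4/27 + (2*sqrt(3)/9 + 27)^2))^(1/3) + 6/(2*sqrt(3) + 243 + 9*sqrt(-4/27 + (2*sqrt(3)/9 + 27)^2))^(1/3))/36) + C4*exp(-a*(2*18^(1/3)/(2*sqrt(3) + 243 + sqrt(-12 + (2*sqrt(3) + 243)^2))^(1/3) + 2*sqrt(3) + 12^(1/3)*(2*sqrt(3) + 243 + sqrt(-12 + (2*sqrt(3) + 243)^2))^(1/3))/18) + sqrt(3)*a^2/3


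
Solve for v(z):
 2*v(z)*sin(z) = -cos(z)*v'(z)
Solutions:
 v(z) = C1*cos(z)^2


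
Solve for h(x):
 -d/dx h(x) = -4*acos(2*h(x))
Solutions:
 Integral(1/acos(2*_y), (_y, h(x))) = C1 + 4*x


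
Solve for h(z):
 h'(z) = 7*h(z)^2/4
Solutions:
 h(z) = -4/(C1 + 7*z)


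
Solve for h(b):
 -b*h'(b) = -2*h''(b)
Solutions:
 h(b) = C1 + C2*erfi(b/2)


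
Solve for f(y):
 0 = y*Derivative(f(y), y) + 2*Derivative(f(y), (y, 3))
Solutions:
 f(y) = C1 + Integral(C2*airyai(-2^(2/3)*y/2) + C3*airybi(-2^(2/3)*y/2), y)


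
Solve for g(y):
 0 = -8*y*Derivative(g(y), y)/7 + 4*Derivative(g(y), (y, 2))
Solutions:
 g(y) = C1 + C2*erfi(sqrt(7)*y/7)


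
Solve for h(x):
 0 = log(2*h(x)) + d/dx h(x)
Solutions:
 Integral(1/(log(_y) + log(2)), (_y, h(x))) = C1 - x


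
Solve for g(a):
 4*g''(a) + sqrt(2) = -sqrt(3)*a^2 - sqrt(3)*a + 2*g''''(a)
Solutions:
 g(a) = C1 + C2*a + C3*exp(-sqrt(2)*a) + C4*exp(sqrt(2)*a) - sqrt(3)*a^4/48 - sqrt(3)*a^3/24 + a^2*(-sqrt(3) - sqrt(2))/8


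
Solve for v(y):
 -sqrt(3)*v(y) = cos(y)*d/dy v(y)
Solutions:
 v(y) = C1*(sin(y) - 1)^(sqrt(3)/2)/(sin(y) + 1)^(sqrt(3)/2)


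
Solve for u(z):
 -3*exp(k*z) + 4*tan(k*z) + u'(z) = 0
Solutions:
 u(z) = C1 + 3*Piecewise((exp(k*z)/k, Ne(k, 0)), (z, True)) - 4*Piecewise((-log(cos(k*z))/k, Ne(k, 0)), (0, True))


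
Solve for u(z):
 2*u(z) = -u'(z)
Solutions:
 u(z) = C1*exp(-2*z)


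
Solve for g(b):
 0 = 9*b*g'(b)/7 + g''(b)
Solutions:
 g(b) = C1 + C2*erf(3*sqrt(14)*b/14)


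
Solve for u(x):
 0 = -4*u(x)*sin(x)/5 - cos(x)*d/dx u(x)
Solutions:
 u(x) = C1*cos(x)^(4/5)


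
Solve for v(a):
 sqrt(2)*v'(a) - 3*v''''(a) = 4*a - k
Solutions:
 v(a) = C1 + C4*exp(2^(1/6)*3^(2/3)*a/3) + sqrt(2)*a^2 - sqrt(2)*a*k/2 + (C2*sin(6^(1/6)*a/2) + C3*cos(6^(1/6)*a/2))*exp(-2^(1/6)*3^(2/3)*a/6)


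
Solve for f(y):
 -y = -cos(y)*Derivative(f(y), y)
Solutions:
 f(y) = C1 + Integral(y/cos(y), y)


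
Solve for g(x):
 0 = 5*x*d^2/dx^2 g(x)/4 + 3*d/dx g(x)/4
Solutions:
 g(x) = C1 + C2*x^(2/5)


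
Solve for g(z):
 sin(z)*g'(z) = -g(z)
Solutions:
 g(z) = C1*sqrt(cos(z) + 1)/sqrt(cos(z) - 1)


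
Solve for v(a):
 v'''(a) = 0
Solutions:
 v(a) = C1 + C2*a + C3*a^2


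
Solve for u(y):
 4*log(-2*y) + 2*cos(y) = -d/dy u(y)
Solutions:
 u(y) = C1 - 4*y*log(-y) - 4*y*log(2) + 4*y - 2*sin(y)


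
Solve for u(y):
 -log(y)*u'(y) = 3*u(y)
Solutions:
 u(y) = C1*exp(-3*li(y))


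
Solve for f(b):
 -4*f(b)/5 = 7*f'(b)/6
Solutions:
 f(b) = C1*exp(-24*b/35)


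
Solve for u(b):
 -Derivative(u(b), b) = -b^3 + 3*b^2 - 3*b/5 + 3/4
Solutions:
 u(b) = C1 + b^4/4 - b^3 + 3*b^2/10 - 3*b/4


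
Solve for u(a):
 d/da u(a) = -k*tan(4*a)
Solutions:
 u(a) = C1 + k*log(cos(4*a))/4


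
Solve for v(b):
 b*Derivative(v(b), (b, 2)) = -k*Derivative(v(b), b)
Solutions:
 v(b) = C1 + b^(1 - re(k))*(C2*sin(log(b)*Abs(im(k))) + C3*cos(log(b)*im(k)))


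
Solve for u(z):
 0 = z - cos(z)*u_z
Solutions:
 u(z) = C1 + Integral(z/cos(z), z)


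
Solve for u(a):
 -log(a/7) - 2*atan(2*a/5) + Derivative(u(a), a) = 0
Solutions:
 u(a) = C1 + a*log(a) + 2*a*atan(2*a/5) - a*log(7) - a - 5*log(4*a^2 + 25)/2


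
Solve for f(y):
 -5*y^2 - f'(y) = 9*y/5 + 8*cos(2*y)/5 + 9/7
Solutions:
 f(y) = C1 - 5*y^3/3 - 9*y^2/10 - 9*y/7 - 8*sin(y)*cos(y)/5


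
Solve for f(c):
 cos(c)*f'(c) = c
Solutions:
 f(c) = C1 + Integral(c/cos(c), c)


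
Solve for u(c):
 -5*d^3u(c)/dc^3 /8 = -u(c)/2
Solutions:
 u(c) = C3*exp(10^(2/3)*c/5) + (C1*sin(10^(2/3)*sqrt(3)*c/10) + C2*cos(10^(2/3)*sqrt(3)*c/10))*exp(-10^(2/3)*c/10)


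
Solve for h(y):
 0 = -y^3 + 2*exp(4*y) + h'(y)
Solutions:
 h(y) = C1 + y^4/4 - exp(4*y)/2


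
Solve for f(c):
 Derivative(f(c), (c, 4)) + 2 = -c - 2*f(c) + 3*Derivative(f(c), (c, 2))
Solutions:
 f(c) = C1*exp(-c) + C2*exp(c) + C3*exp(-sqrt(2)*c) + C4*exp(sqrt(2)*c) - c/2 - 1


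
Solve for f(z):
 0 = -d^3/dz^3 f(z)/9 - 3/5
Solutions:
 f(z) = C1 + C2*z + C3*z^2 - 9*z^3/10


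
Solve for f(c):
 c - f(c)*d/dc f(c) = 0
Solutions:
 f(c) = -sqrt(C1 + c^2)
 f(c) = sqrt(C1 + c^2)


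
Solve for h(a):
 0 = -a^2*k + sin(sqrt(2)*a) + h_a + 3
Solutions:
 h(a) = C1 + a^3*k/3 - 3*a + sqrt(2)*cos(sqrt(2)*a)/2


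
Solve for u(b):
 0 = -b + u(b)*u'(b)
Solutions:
 u(b) = -sqrt(C1 + b^2)
 u(b) = sqrt(C1 + b^2)


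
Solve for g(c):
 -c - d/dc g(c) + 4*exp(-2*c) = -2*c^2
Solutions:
 g(c) = C1 + 2*c^3/3 - c^2/2 - 2*exp(-2*c)


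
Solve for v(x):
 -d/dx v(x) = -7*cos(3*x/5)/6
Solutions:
 v(x) = C1 + 35*sin(3*x/5)/18


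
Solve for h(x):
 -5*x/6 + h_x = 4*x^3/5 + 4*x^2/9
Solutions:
 h(x) = C1 + x^4/5 + 4*x^3/27 + 5*x^2/12


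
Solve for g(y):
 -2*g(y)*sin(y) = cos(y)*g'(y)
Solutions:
 g(y) = C1*cos(y)^2


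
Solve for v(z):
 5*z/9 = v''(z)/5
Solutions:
 v(z) = C1 + C2*z + 25*z^3/54


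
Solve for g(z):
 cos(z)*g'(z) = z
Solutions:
 g(z) = C1 + Integral(z/cos(z), z)


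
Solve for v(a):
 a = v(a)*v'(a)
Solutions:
 v(a) = -sqrt(C1 + a^2)
 v(a) = sqrt(C1 + a^2)


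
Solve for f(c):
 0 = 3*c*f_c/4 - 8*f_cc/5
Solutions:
 f(c) = C1 + C2*erfi(sqrt(15)*c/8)


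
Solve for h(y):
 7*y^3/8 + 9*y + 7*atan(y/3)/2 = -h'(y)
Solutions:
 h(y) = C1 - 7*y^4/32 - 9*y^2/2 - 7*y*atan(y/3)/2 + 21*log(y^2 + 9)/4


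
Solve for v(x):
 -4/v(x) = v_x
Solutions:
 v(x) = -sqrt(C1 - 8*x)
 v(x) = sqrt(C1 - 8*x)


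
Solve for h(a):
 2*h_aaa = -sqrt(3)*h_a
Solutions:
 h(a) = C1 + C2*sin(sqrt(2)*3^(1/4)*a/2) + C3*cos(sqrt(2)*3^(1/4)*a/2)


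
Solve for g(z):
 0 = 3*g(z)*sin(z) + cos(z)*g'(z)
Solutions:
 g(z) = C1*cos(z)^3


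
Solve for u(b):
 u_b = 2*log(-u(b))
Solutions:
 -li(-u(b)) = C1 + 2*b


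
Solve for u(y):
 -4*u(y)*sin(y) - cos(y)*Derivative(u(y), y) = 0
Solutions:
 u(y) = C1*cos(y)^4


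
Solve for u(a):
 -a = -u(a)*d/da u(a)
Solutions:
 u(a) = -sqrt(C1 + a^2)
 u(a) = sqrt(C1 + a^2)


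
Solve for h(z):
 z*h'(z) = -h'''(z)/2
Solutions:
 h(z) = C1 + Integral(C2*airyai(-2^(1/3)*z) + C3*airybi(-2^(1/3)*z), z)


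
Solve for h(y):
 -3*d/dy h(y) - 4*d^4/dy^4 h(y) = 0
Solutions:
 h(y) = C1 + C4*exp(-6^(1/3)*y/2) + (C2*sin(2^(1/3)*3^(5/6)*y/4) + C3*cos(2^(1/3)*3^(5/6)*y/4))*exp(6^(1/3)*y/4)


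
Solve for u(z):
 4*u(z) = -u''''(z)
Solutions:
 u(z) = (C1*sin(z) + C2*cos(z))*exp(-z) + (C3*sin(z) + C4*cos(z))*exp(z)


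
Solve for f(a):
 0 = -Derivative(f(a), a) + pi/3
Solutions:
 f(a) = C1 + pi*a/3


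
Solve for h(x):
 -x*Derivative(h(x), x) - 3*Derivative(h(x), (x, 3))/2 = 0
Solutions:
 h(x) = C1 + Integral(C2*airyai(-2^(1/3)*3^(2/3)*x/3) + C3*airybi(-2^(1/3)*3^(2/3)*x/3), x)


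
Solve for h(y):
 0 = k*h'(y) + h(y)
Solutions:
 h(y) = C1*exp(-y/k)


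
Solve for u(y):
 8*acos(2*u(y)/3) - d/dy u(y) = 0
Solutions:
 Integral(1/acos(2*_y/3), (_y, u(y))) = C1 + 8*y


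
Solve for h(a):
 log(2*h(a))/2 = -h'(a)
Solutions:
 2*Integral(1/(log(_y) + log(2)), (_y, h(a))) = C1 - a


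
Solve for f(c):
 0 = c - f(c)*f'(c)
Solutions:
 f(c) = -sqrt(C1 + c^2)
 f(c) = sqrt(C1 + c^2)


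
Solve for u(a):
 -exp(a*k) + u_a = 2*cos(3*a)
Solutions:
 u(a) = C1 + 2*sin(3*a)/3 + exp(a*k)/k


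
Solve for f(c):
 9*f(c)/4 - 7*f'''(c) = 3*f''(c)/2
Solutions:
 f(c) = C1*exp(-c*((21*sqrt(439) + 440)^(-1/3) + 2 + (21*sqrt(439) + 440)^(1/3))/28)*sin(sqrt(3)*c*(-(21*sqrt(439) + 440)^(1/3) + (21*sqrt(439) + 440)^(-1/3))/28) + C2*exp(-c*((21*sqrt(439) + 440)^(-1/3) + 2 + (21*sqrt(439) + 440)^(1/3))/28)*cos(sqrt(3)*c*(-(21*sqrt(439) + 440)^(1/3) + (21*sqrt(439) + 440)^(-1/3))/28) + C3*exp(c*(-1 + (21*sqrt(439) + 440)^(-1/3) + (21*sqrt(439) + 440)^(1/3))/14)


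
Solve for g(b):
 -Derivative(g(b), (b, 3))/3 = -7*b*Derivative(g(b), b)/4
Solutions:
 g(b) = C1 + Integral(C2*airyai(42^(1/3)*b/2) + C3*airybi(42^(1/3)*b/2), b)


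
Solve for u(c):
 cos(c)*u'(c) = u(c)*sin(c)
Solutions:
 u(c) = C1/cos(c)


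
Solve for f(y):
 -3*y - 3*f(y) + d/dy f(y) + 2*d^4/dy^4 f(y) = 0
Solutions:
 f(y) = C1*exp(y*(-4 - 4*2^(2/3)/(67 + 9*sqrt(57))^(1/3) + 2^(1/3)*(67 + 9*sqrt(57))^(1/3))/12)*sin(2^(1/3)*sqrt(3)*y*(4*2^(1/3)/(67 + 9*sqrt(57))^(1/3) + (67 + 9*sqrt(57))^(1/3))/12) + C2*exp(y*(-4 - 4*2^(2/3)/(67 + 9*sqrt(57))^(1/3) + 2^(1/3)*(67 + 9*sqrt(57))^(1/3))/12)*cos(2^(1/3)*sqrt(3)*y*(4*2^(1/3)/(67 + 9*sqrt(57))^(1/3) + (67 + 9*sqrt(57))^(1/3))/12) + C3*exp(y) + C4*exp(y*(-2^(1/3)*(67 + 9*sqrt(57))^(1/3) - 2 + 4*2^(2/3)/(67 + 9*sqrt(57))^(1/3))/6) - y - 1/3


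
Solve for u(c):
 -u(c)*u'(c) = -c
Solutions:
 u(c) = -sqrt(C1 + c^2)
 u(c) = sqrt(C1 + c^2)


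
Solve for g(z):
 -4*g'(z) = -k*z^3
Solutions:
 g(z) = C1 + k*z^4/16


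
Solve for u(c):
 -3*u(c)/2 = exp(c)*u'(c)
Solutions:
 u(c) = C1*exp(3*exp(-c)/2)


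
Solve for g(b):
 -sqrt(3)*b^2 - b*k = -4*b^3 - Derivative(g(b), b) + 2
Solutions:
 g(b) = C1 - b^4 + sqrt(3)*b^3/3 + b^2*k/2 + 2*b


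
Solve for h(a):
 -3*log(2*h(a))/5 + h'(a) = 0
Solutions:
 -5*Integral(1/(log(_y) + log(2)), (_y, h(a)))/3 = C1 - a


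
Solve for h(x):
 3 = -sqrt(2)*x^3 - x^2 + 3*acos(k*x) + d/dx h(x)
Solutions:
 h(x) = C1 + sqrt(2)*x^4/4 + x^3/3 + 3*x - 3*Piecewise((x*acos(k*x) - sqrt(-k^2*x^2 + 1)/k, Ne(k, 0)), (pi*x/2, True))


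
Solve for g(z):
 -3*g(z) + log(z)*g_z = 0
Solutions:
 g(z) = C1*exp(3*li(z))


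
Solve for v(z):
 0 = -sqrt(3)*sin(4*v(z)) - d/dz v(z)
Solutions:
 v(z) = -acos((-C1 - exp(8*sqrt(3)*z))/(C1 - exp(8*sqrt(3)*z)))/4 + pi/2
 v(z) = acos((-C1 - exp(8*sqrt(3)*z))/(C1 - exp(8*sqrt(3)*z)))/4


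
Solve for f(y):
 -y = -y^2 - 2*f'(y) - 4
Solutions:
 f(y) = C1 - y^3/6 + y^2/4 - 2*y


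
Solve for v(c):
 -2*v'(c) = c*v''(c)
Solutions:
 v(c) = C1 + C2/c


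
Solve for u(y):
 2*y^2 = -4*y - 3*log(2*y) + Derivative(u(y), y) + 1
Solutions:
 u(y) = C1 + 2*y^3/3 + 2*y^2 + 3*y*log(y) - 4*y + y*log(8)


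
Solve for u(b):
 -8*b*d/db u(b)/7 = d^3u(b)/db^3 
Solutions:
 u(b) = C1 + Integral(C2*airyai(-2*7^(2/3)*b/7) + C3*airybi(-2*7^(2/3)*b/7), b)


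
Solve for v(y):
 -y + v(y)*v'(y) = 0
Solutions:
 v(y) = -sqrt(C1 + y^2)
 v(y) = sqrt(C1 + y^2)


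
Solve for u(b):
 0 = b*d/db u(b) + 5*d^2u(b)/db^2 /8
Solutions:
 u(b) = C1 + C2*erf(2*sqrt(5)*b/5)


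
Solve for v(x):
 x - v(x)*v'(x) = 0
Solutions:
 v(x) = -sqrt(C1 + x^2)
 v(x) = sqrt(C1 + x^2)


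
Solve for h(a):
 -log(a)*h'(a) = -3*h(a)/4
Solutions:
 h(a) = C1*exp(3*li(a)/4)


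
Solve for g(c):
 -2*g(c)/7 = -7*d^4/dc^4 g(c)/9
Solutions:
 g(c) = C1*exp(-2^(1/4)*sqrt(21)*c/7) + C2*exp(2^(1/4)*sqrt(21)*c/7) + C3*sin(2^(1/4)*sqrt(21)*c/7) + C4*cos(2^(1/4)*sqrt(21)*c/7)


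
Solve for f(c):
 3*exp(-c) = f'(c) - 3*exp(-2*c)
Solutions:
 f(c) = C1 - 3*exp(-c) - 3*exp(-2*c)/2


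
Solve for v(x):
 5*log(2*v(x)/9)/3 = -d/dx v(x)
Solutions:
 3*Integral(1/(log(_y) - 2*log(3) + log(2)), (_y, v(x)))/5 = C1 - x


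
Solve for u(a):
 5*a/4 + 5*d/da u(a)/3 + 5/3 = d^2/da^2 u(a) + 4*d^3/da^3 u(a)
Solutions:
 u(a) = C1 + C2*exp(a*(-3 + sqrt(249))/24) + C3*exp(-a*(3 + sqrt(249))/24) - 3*a^2/8 - 29*a/20


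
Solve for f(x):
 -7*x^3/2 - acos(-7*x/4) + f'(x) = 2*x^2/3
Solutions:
 f(x) = C1 + 7*x^4/8 + 2*x^3/9 + x*acos(-7*x/4) + sqrt(16 - 49*x^2)/7
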